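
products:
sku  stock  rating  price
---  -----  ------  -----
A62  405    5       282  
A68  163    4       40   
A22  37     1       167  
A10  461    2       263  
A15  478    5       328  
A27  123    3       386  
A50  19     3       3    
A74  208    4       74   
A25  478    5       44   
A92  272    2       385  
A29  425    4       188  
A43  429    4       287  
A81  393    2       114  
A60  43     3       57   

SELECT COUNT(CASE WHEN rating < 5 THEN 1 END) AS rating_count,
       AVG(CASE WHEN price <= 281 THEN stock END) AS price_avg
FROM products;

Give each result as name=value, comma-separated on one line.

rating_count=11, price_avg=247.4444444444

[rating_count: rating < 5]
sku=A62: ✗
sku=A68: ✓ → 1
sku=A22: ✓ → 1
sku=A10: ✓ → 1
sku=A15: ✗
sku=A27: ✓ → 1
sku=A50: ✓ → 1
sku=A74: ✓ → 1
sku=A25: ✗
sku=A92: ✓ → 1
sku=A29: ✓ → 1
sku=A43: ✓ → 1
sku=A81: ✓ → 1
sku=A60: ✓ → 1
rating_count = COUNT(1, 1, 1, 1, 1, 1, 1, 1, 1, 1, 1) = 11
—
[price_avg: price <= 281]
sku=A62: ✗
sku=A68: ✓ → 163
sku=A22: ✓ → 37
sku=A10: ✓ → 461
sku=A15: ✗
sku=A27: ✗
sku=A50: ✓ → 19
sku=A74: ✓ → 208
sku=A25: ✓ → 478
sku=A92: ✗
sku=A29: ✓ → 425
sku=A43: ✗
sku=A81: ✓ → 393
sku=A60: ✓ → 43
price_avg = (163 + 37 + 461 + 19 + 208 + 478 + 425 + 393 + 43) / 9 = 247.4444444444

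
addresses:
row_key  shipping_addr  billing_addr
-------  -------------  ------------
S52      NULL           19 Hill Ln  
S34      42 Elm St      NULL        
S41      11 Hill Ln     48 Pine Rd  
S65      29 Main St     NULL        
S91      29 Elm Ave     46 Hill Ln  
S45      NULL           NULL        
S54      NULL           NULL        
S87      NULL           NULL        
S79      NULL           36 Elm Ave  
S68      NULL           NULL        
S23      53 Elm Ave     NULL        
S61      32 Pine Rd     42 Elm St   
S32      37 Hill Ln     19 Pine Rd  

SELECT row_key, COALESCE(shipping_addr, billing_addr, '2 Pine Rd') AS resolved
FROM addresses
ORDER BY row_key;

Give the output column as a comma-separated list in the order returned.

row_key=S23: shipping_addr=53 Elm Ave → 53 Elm Ave
row_key=S32: shipping_addr=37 Hill Ln → 37 Hill Ln
row_key=S34: shipping_addr=42 Elm St → 42 Elm St
row_key=S41: shipping_addr=11 Hill Ln → 11 Hill Ln
row_key=S45: shipping_addr=NULL, billing_addr=NULL, → literal 2 Pine Rd → 2 Pine Rd
row_key=S52: shipping_addr=NULL, billing_addr=19 Hill Ln → 19 Hill Ln
row_key=S54: shipping_addr=NULL, billing_addr=NULL, → literal 2 Pine Rd → 2 Pine Rd
row_key=S61: shipping_addr=32 Pine Rd → 32 Pine Rd
row_key=S65: shipping_addr=29 Main St → 29 Main St
row_key=S68: shipping_addr=NULL, billing_addr=NULL, → literal 2 Pine Rd → 2 Pine Rd
row_key=S79: shipping_addr=NULL, billing_addr=36 Elm Ave → 36 Elm Ave
row_key=S87: shipping_addr=NULL, billing_addr=NULL, → literal 2 Pine Rd → 2 Pine Rd
row_key=S91: shipping_addr=29 Elm Ave → 29 Elm Ave

53 Elm Ave, 37 Hill Ln, 42 Elm St, 11 Hill Ln, 2 Pine Rd, 19 Hill Ln, 2 Pine Rd, 32 Pine Rd, 29 Main St, 2 Pine Rd, 36 Elm Ave, 2 Pine Rd, 29 Elm Ave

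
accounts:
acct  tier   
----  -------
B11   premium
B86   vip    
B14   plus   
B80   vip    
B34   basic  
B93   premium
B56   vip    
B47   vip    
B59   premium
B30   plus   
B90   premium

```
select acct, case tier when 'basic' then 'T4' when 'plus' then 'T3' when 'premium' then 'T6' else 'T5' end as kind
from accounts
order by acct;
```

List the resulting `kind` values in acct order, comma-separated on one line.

acct=B11: tier='premium' → T6
acct=B14: tier='plus' → T3
acct=B30: tier='plus' → T3
acct=B34: tier='basic' → T4
acct=B47: ELSE → T5
acct=B56: ELSE → T5
acct=B59: tier='premium' → T6
acct=B80: ELSE → T5
acct=B86: ELSE → T5
acct=B90: tier='premium' → T6
acct=B93: tier='premium' → T6

T6, T3, T3, T4, T5, T5, T6, T5, T5, T6, T6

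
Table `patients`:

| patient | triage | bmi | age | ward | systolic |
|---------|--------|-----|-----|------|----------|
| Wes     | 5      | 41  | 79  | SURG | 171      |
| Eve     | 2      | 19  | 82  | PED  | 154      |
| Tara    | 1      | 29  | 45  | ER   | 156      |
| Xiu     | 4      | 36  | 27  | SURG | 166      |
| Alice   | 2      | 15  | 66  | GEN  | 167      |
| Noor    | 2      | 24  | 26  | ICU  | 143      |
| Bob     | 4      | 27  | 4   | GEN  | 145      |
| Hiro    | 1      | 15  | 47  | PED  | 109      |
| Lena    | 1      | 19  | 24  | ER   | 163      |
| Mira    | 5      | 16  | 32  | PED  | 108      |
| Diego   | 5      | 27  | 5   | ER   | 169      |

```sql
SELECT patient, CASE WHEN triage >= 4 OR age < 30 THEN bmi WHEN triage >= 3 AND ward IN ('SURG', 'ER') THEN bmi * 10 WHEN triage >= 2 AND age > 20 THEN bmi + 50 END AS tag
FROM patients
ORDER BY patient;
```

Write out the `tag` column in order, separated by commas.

patient=Alice: triage >= 2 AND age > 20 → 65
patient=Bob: triage >= 4 OR age < 30 → 27
patient=Diego: triage >= 4 OR age < 30 → 27
patient=Eve: triage >= 2 AND age > 20 → 69
patient=Hiro: (no match → NULL) → NULL
patient=Lena: triage >= 4 OR age < 30 → 19
patient=Mira: triage >= 4 OR age < 30 → 16
patient=Noor: triage >= 4 OR age < 30 → 24
patient=Tara: (no match → NULL) → NULL
patient=Wes: triage >= 4 OR age < 30 → 41
patient=Xiu: triage >= 4 OR age < 30 → 36

65, 27, 27, 69, NULL, 19, 16, 24, NULL, 41, 36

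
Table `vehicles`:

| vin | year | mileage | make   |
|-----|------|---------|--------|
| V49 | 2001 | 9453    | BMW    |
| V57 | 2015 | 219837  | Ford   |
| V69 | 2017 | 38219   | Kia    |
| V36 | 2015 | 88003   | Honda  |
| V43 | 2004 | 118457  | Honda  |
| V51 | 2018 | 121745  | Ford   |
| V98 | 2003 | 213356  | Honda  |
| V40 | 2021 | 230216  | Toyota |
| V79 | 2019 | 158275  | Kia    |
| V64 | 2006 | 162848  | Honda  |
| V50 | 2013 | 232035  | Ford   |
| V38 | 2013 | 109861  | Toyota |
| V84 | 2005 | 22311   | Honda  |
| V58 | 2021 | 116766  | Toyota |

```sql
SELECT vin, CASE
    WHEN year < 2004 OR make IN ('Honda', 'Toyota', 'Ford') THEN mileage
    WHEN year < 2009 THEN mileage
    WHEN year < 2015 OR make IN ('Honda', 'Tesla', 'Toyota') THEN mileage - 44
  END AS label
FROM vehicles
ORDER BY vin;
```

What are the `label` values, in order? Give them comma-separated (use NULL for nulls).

88003, 109861, 230216, 118457, 9453, 232035, 121745, 219837, 116766, 162848, NULL, NULL, 22311, 213356

vin=V36: year < 2004 OR make IN ('Honda', 'Toyota', 'Ford') → 88003
vin=V38: year < 2004 OR make IN ('Honda', 'Toyota', 'Ford') → 109861
vin=V40: year < 2004 OR make IN ('Honda', 'Toyota', 'Ford') → 230216
vin=V43: year < 2004 OR make IN ('Honda', 'Toyota', 'Ford') → 118457
vin=V49: year < 2004 OR make IN ('Honda', 'Toyota', 'Ford') → 9453
vin=V50: year < 2004 OR make IN ('Honda', 'Toyota', 'Ford') → 232035
vin=V51: year < 2004 OR make IN ('Honda', 'Toyota', 'Ford') → 121745
vin=V57: year < 2004 OR make IN ('Honda', 'Toyota', 'Ford') → 219837
vin=V58: year < 2004 OR make IN ('Honda', 'Toyota', 'Ford') → 116766
vin=V64: year < 2004 OR make IN ('Honda', 'Toyota', 'Ford') → 162848
vin=V69: (no match → NULL) → NULL
vin=V79: (no match → NULL) → NULL
vin=V84: year < 2004 OR make IN ('Honda', 'Toyota', 'Ford') → 22311
vin=V98: year < 2004 OR make IN ('Honda', 'Toyota', 'Ford') → 213356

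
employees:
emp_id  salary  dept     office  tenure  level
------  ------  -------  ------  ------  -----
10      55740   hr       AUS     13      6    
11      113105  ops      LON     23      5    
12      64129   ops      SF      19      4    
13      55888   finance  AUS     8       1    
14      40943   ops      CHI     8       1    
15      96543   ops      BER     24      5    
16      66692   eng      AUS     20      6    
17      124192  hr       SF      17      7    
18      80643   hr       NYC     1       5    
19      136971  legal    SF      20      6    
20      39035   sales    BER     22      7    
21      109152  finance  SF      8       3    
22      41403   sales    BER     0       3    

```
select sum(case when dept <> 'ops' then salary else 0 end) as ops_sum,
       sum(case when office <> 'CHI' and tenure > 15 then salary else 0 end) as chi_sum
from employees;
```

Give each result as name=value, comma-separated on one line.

ops_sum=709716, chi_sum=640667

[ops_sum: dept <> 'ops']
emp_id=10: ✓ → 55740
emp_id=11: ✗
emp_id=12: ✗
emp_id=13: ✓ → 55888
emp_id=14: ✗
emp_id=15: ✗
emp_id=16: ✓ → 66692
emp_id=17: ✓ → 124192
emp_id=18: ✓ → 80643
emp_id=19: ✓ → 136971
emp_id=20: ✓ → 39035
emp_id=21: ✓ → 109152
emp_id=22: ✓ → 41403
ops_sum = 55740 + 55888 + 66692 + 124192 + 80643 + 136971 + 39035 + 109152 + 41403 = 709716
—
[chi_sum: office <> 'CHI' and tenure > 15]
emp_id=10: ✗
emp_id=11: ✓ → 113105
emp_id=12: ✓ → 64129
emp_id=13: ✗
emp_id=14: ✗
emp_id=15: ✓ → 96543
emp_id=16: ✓ → 66692
emp_id=17: ✓ → 124192
emp_id=18: ✗
emp_id=19: ✓ → 136971
emp_id=20: ✓ → 39035
emp_id=21: ✗
emp_id=22: ✗
chi_sum = 113105 + 64129 + 96543 + 66692 + 124192 + 136971 + 39035 = 640667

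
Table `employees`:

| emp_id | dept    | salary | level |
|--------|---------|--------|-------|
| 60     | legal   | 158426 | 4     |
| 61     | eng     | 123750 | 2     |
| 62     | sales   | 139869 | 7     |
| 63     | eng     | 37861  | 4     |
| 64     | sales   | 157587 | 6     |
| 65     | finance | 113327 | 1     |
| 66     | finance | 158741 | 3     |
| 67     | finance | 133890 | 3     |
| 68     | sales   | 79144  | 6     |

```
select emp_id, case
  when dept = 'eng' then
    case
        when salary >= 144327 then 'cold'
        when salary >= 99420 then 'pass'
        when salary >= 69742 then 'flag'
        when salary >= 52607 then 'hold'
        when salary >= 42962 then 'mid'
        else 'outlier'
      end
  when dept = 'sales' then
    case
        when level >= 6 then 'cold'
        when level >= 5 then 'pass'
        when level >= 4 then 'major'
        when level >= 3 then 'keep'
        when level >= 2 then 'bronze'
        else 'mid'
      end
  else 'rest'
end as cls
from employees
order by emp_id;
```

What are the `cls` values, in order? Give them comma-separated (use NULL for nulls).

rest, pass, cold, outlier, cold, rest, rest, rest, cold

emp_id=60: dept='legal' → outer ELSE → rest
emp_id=61: dept='eng' → inner[salary >= 99420] → pass
emp_id=62: dept='sales' → inner[level >= 6] → cold
emp_id=63: dept='eng' → inner[ELSE] → outlier
emp_id=64: dept='sales' → inner[level >= 6] → cold
emp_id=65: dept='finance' → outer ELSE → rest
emp_id=66: dept='finance' → outer ELSE → rest
emp_id=67: dept='finance' → outer ELSE → rest
emp_id=68: dept='sales' → inner[level >= 6] → cold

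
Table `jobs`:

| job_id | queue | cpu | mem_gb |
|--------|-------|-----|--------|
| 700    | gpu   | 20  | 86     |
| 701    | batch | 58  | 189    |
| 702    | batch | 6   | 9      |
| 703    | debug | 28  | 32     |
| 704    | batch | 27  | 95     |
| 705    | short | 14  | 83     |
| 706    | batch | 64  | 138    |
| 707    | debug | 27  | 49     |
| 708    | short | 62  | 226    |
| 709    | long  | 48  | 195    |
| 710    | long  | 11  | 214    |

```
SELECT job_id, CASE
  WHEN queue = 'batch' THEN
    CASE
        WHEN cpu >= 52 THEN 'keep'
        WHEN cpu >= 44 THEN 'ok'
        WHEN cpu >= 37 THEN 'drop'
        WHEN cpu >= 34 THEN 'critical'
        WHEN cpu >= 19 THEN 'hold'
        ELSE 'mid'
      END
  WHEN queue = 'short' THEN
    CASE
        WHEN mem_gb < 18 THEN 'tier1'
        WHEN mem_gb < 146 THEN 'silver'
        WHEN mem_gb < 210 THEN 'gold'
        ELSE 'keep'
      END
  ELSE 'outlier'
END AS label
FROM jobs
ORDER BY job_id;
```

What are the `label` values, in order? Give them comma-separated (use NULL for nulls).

job_id=700: queue='gpu' → outer ELSE → outlier
job_id=701: queue='batch' → inner[cpu >= 52] → keep
job_id=702: queue='batch' → inner[ELSE] → mid
job_id=703: queue='debug' → outer ELSE → outlier
job_id=704: queue='batch' → inner[cpu >= 19] → hold
job_id=705: queue='short' → inner[mem_gb < 146] → silver
job_id=706: queue='batch' → inner[cpu >= 52] → keep
job_id=707: queue='debug' → outer ELSE → outlier
job_id=708: queue='short' → inner[ELSE] → keep
job_id=709: queue='long' → outer ELSE → outlier
job_id=710: queue='long' → outer ELSE → outlier

outlier, keep, mid, outlier, hold, silver, keep, outlier, keep, outlier, outlier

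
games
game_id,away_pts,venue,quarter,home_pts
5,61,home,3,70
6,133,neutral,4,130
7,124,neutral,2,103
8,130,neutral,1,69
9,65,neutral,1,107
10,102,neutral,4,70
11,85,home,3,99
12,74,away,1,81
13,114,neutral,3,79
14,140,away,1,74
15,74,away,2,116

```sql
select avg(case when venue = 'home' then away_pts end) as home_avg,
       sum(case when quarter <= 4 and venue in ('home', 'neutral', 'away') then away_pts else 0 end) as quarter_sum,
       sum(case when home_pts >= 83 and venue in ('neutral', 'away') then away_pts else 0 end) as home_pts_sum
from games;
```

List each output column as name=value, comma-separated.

home_avg=73, quarter_sum=1102, home_pts_sum=396

[home_avg: venue = 'home']
game_id=5: ✓ → 61
game_id=6: ✗
game_id=7: ✗
game_id=8: ✗
game_id=9: ✗
game_id=10: ✗
game_id=11: ✓ → 85
game_id=12: ✗
game_id=13: ✗
game_id=14: ✗
game_id=15: ✗
home_avg = (61 + 85) / 2 = 73
—
[quarter_sum: quarter <= 4 and venue in ('home', 'neutral', 'away')]
game_id=5: ✓ → 61
game_id=6: ✓ → 133
game_id=7: ✓ → 124
game_id=8: ✓ → 130
game_id=9: ✓ → 65
game_id=10: ✓ → 102
game_id=11: ✓ → 85
game_id=12: ✓ → 74
game_id=13: ✓ → 114
game_id=14: ✓ → 140
game_id=15: ✓ → 74
quarter_sum = 61 + 133 + 124 + 130 + 65 + 102 + 85 + 74 + 114 + 140 + 74 = 1102
—
[home_pts_sum: home_pts >= 83 and venue in ('neutral', 'away')]
game_id=5: ✗
game_id=6: ✓ → 133
game_id=7: ✓ → 124
game_id=8: ✗
game_id=9: ✓ → 65
game_id=10: ✗
game_id=11: ✗
game_id=12: ✗
game_id=13: ✗
game_id=14: ✗
game_id=15: ✓ → 74
home_pts_sum = 133 + 124 + 65 + 74 = 396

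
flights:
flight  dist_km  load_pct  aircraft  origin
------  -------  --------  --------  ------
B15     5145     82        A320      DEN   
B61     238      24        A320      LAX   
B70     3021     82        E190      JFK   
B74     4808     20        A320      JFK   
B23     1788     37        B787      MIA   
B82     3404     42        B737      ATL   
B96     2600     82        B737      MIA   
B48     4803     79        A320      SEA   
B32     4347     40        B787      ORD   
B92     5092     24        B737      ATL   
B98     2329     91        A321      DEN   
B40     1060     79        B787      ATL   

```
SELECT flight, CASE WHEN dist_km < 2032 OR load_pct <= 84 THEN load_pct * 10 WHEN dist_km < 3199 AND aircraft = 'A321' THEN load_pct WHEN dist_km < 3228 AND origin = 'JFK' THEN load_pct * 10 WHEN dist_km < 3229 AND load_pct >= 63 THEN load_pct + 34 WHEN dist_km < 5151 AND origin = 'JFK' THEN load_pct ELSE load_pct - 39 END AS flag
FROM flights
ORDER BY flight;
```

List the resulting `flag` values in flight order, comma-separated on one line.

flight=B15: dist_km < 2032 OR load_pct <= 84 → 820
flight=B23: dist_km < 2032 OR load_pct <= 84 → 370
flight=B32: dist_km < 2032 OR load_pct <= 84 → 400
flight=B40: dist_km < 2032 OR load_pct <= 84 → 790
flight=B48: dist_km < 2032 OR load_pct <= 84 → 790
flight=B61: dist_km < 2032 OR load_pct <= 84 → 240
flight=B70: dist_km < 2032 OR load_pct <= 84 → 820
flight=B74: dist_km < 2032 OR load_pct <= 84 → 200
flight=B82: dist_km < 2032 OR load_pct <= 84 → 420
flight=B92: dist_km < 2032 OR load_pct <= 84 → 240
flight=B96: dist_km < 2032 OR load_pct <= 84 → 820
flight=B98: dist_km < 3199 AND aircraft = 'A321' → 91

820, 370, 400, 790, 790, 240, 820, 200, 420, 240, 820, 91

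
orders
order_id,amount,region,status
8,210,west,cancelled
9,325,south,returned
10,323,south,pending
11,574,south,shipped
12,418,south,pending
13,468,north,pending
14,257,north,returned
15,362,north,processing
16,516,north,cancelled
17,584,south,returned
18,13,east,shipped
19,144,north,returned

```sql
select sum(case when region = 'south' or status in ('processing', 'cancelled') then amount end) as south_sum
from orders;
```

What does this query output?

order_id=8: ✓ → 210
order_id=9: ✓ → 325
order_id=10: ✓ → 323
order_id=11: ✓ → 574
order_id=12: ✓ → 418
order_id=13: ✗
order_id=14: ✗
order_id=15: ✓ → 362
order_id=16: ✓ → 516
order_id=17: ✓ → 584
order_id=18: ✗
order_id=19: ✗
south_sum = 210 + 325 + 323 + 574 + 418 + 362 + 516 + 584 = 3312

3312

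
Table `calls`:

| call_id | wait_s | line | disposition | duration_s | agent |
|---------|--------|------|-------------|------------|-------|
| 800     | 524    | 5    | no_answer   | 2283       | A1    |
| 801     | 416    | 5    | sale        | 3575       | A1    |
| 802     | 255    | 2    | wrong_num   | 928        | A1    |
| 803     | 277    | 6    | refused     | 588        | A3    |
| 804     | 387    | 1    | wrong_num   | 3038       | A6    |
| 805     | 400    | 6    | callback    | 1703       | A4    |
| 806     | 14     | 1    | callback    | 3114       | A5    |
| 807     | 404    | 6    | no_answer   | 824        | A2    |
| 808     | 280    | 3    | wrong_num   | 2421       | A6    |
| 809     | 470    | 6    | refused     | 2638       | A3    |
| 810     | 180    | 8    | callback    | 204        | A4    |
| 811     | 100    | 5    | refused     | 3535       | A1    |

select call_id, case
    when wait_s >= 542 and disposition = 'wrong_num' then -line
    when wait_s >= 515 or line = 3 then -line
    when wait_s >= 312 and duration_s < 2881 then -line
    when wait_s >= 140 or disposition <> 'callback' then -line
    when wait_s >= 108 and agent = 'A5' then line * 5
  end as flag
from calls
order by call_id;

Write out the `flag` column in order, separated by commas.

call_id=800: wait_s >= 515 or line = 3 → -5
call_id=801: wait_s >= 140 or disposition <> 'callback' → -5
call_id=802: wait_s >= 140 or disposition <> 'callback' → -2
call_id=803: wait_s >= 140 or disposition <> 'callback' → -6
call_id=804: wait_s >= 140 or disposition <> 'callback' → -1
call_id=805: wait_s >= 312 and duration_s < 2881 → -6
call_id=806: (no match → NULL) → NULL
call_id=807: wait_s >= 312 and duration_s < 2881 → -6
call_id=808: wait_s >= 515 or line = 3 → -3
call_id=809: wait_s >= 312 and duration_s < 2881 → -6
call_id=810: wait_s >= 140 or disposition <> 'callback' → -8
call_id=811: wait_s >= 140 or disposition <> 'callback' → -5

-5, -5, -2, -6, -1, -6, NULL, -6, -3, -6, -8, -5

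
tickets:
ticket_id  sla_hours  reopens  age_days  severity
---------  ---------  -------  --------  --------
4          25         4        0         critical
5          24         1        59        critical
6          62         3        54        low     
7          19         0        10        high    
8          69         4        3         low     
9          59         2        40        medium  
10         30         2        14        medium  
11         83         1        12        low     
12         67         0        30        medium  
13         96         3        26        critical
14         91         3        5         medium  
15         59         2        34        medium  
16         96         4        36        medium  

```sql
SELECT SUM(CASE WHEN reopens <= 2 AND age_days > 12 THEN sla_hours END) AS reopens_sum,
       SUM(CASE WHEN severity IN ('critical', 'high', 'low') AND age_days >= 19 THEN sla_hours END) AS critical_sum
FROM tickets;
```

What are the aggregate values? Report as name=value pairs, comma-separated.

reopens_sum=239, critical_sum=182

[reopens_sum: reopens <= 2 AND age_days > 12]
ticket_id=4: ✗
ticket_id=5: ✓ → 24
ticket_id=6: ✗
ticket_id=7: ✗
ticket_id=8: ✗
ticket_id=9: ✓ → 59
ticket_id=10: ✓ → 30
ticket_id=11: ✗
ticket_id=12: ✓ → 67
ticket_id=13: ✗
ticket_id=14: ✗
ticket_id=15: ✓ → 59
ticket_id=16: ✗
reopens_sum = 24 + 59 + 30 + 67 + 59 = 239
—
[critical_sum: severity IN ('critical', 'high', 'low') AND age_days >= 19]
ticket_id=4: ✗
ticket_id=5: ✓ → 24
ticket_id=6: ✓ → 62
ticket_id=7: ✗
ticket_id=8: ✗
ticket_id=9: ✗
ticket_id=10: ✗
ticket_id=11: ✗
ticket_id=12: ✗
ticket_id=13: ✓ → 96
ticket_id=14: ✗
ticket_id=15: ✗
ticket_id=16: ✗
critical_sum = 24 + 62 + 96 = 182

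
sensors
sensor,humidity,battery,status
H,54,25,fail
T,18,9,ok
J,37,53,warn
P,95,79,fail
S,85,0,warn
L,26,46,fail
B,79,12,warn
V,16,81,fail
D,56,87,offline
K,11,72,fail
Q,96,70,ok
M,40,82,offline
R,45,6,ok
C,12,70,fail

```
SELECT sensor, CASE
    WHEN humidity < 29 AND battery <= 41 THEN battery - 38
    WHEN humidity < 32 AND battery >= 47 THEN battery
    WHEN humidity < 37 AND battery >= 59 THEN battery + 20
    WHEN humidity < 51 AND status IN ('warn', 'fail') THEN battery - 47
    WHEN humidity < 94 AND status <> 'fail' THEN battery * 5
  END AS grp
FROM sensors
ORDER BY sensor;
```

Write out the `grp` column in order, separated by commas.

sensor=B: humidity < 94 AND status <> 'fail' → 60
sensor=C: humidity < 32 AND battery >= 47 → 70
sensor=D: humidity < 94 AND status <> 'fail' → 435
sensor=H: (no match → NULL) → NULL
sensor=J: humidity < 51 AND status IN ('warn', 'fail') → 6
sensor=K: humidity < 32 AND battery >= 47 → 72
sensor=L: humidity < 51 AND status IN ('warn', 'fail') → -1
sensor=M: humidity < 94 AND status <> 'fail' → 410
sensor=P: (no match → NULL) → NULL
sensor=Q: (no match → NULL) → NULL
sensor=R: humidity < 94 AND status <> 'fail' → 30
sensor=S: humidity < 94 AND status <> 'fail' → 0
sensor=T: humidity < 29 AND battery <= 41 → -29
sensor=V: humidity < 32 AND battery >= 47 → 81

60, 70, 435, NULL, 6, 72, -1, 410, NULL, NULL, 30, 0, -29, 81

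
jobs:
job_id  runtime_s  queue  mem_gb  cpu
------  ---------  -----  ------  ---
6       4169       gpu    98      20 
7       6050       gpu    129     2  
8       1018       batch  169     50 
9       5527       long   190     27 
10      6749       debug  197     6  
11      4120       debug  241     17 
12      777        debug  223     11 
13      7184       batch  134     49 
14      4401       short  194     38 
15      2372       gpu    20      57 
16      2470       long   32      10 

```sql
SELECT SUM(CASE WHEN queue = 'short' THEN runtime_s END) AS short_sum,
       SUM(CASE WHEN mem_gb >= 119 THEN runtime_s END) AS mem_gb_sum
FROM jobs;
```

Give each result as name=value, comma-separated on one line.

short_sum=4401, mem_gb_sum=35826

[short_sum: queue = 'short']
job_id=6: ✗
job_id=7: ✗
job_id=8: ✗
job_id=9: ✗
job_id=10: ✗
job_id=11: ✗
job_id=12: ✗
job_id=13: ✗
job_id=14: ✓ → 4401
job_id=15: ✗
job_id=16: ✗
short_sum = 4401
—
[mem_gb_sum: mem_gb >= 119]
job_id=6: ✗
job_id=7: ✓ → 6050
job_id=8: ✓ → 1018
job_id=9: ✓ → 5527
job_id=10: ✓ → 6749
job_id=11: ✓ → 4120
job_id=12: ✓ → 777
job_id=13: ✓ → 7184
job_id=14: ✓ → 4401
job_id=15: ✗
job_id=16: ✗
mem_gb_sum = 6050 + 1018 + 5527 + 6749 + 4120 + 777 + 7184 + 4401 = 35826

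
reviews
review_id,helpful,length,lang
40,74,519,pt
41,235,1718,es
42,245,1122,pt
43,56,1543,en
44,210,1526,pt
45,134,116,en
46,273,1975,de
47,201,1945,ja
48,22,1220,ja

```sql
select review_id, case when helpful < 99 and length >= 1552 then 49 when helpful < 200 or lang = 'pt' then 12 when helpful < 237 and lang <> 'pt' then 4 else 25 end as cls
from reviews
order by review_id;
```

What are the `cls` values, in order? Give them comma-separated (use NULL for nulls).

12, 4, 12, 12, 12, 12, 25, 4, 12

review_id=40: helpful < 200 or lang = 'pt' → 12
review_id=41: helpful < 237 and lang <> 'pt' → 4
review_id=42: helpful < 200 or lang = 'pt' → 12
review_id=43: helpful < 200 or lang = 'pt' → 12
review_id=44: helpful < 200 or lang = 'pt' → 12
review_id=45: helpful < 200 or lang = 'pt' → 12
review_id=46: ELSE → 25
review_id=47: helpful < 237 and lang <> 'pt' → 4
review_id=48: helpful < 200 or lang = 'pt' → 12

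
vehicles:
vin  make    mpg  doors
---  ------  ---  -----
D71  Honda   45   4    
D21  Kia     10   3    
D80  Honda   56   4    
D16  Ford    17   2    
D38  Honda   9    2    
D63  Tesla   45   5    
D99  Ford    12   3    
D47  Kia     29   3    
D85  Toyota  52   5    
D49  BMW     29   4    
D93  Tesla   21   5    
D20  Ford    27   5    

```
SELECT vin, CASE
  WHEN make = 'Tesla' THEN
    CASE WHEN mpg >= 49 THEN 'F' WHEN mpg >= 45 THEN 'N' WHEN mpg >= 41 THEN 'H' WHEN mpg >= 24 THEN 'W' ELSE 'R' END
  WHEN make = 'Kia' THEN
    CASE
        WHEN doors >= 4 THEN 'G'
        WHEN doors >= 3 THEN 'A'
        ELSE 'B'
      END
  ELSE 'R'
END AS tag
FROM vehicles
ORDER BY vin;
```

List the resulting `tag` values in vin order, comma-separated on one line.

vin=D16: make='Ford' → outer ELSE → R
vin=D20: make='Ford' → outer ELSE → R
vin=D21: make='Kia' → inner[doors >= 3] → A
vin=D38: make='Honda' → outer ELSE → R
vin=D47: make='Kia' → inner[doors >= 3] → A
vin=D49: make='BMW' → outer ELSE → R
vin=D63: make='Tesla' → inner[mpg >= 45] → N
vin=D71: make='Honda' → outer ELSE → R
vin=D80: make='Honda' → outer ELSE → R
vin=D85: make='Toyota' → outer ELSE → R
vin=D93: make='Tesla' → inner[ELSE] → R
vin=D99: make='Ford' → outer ELSE → R

R, R, A, R, A, R, N, R, R, R, R, R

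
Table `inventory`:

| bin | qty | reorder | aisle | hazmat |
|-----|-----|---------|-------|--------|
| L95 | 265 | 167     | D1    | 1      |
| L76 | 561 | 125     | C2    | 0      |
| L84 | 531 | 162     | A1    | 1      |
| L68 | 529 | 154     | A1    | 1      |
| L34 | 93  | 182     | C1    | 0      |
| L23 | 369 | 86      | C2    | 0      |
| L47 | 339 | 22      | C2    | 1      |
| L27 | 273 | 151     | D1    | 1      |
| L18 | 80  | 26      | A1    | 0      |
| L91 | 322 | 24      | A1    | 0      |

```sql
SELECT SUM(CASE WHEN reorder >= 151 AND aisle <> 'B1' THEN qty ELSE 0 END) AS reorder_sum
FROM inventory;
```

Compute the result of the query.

1691

bin=L95: ✓ → 265
bin=L76: ✗
bin=L84: ✓ → 531
bin=L68: ✓ → 529
bin=L34: ✓ → 93
bin=L23: ✗
bin=L47: ✗
bin=L27: ✓ → 273
bin=L18: ✗
bin=L91: ✗
reorder_sum = 265 + 531 + 529 + 93 + 273 = 1691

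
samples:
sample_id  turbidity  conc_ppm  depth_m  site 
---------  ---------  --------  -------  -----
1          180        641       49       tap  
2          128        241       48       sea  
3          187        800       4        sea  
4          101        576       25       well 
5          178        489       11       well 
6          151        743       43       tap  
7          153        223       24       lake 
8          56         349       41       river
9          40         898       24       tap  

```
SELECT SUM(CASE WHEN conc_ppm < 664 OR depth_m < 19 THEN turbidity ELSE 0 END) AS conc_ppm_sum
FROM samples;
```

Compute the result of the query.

sample_id=1: ✓ → 180
sample_id=2: ✓ → 128
sample_id=3: ✓ → 187
sample_id=4: ✓ → 101
sample_id=5: ✓ → 178
sample_id=6: ✗
sample_id=7: ✓ → 153
sample_id=8: ✓ → 56
sample_id=9: ✗
conc_ppm_sum = 180 + 128 + 187 + 101 + 178 + 153 + 56 = 983

983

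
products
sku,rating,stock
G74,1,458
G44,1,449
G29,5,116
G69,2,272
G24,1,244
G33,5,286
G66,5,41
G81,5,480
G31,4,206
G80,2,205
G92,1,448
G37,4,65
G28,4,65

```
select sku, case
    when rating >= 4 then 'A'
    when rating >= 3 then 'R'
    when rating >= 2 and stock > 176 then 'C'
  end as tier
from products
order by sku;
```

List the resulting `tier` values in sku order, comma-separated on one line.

sku=G24: (no match → NULL) → NULL
sku=G28: rating >= 4 → A
sku=G29: rating >= 4 → A
sku=G31: rating >= 4 → A
sku=G33: rating >= 4 → A
sku=G37: rating >= 4 → A
sku=G44: (no match → NULL) → NULL
sku=G66: rating >= 4 → A
sku=G69: rating >= 2 and stock > 176 → C
sku=G74: (no match → NULL) → NULL
sku=G80: rating >= 2 and stock > 176 → C
sku=G81: rating >= 4 → A
sku=G92: (no match → NULL) → NULL

NULL, A, A, A, A, A, NULL, A, C, NULL, C, A, NULL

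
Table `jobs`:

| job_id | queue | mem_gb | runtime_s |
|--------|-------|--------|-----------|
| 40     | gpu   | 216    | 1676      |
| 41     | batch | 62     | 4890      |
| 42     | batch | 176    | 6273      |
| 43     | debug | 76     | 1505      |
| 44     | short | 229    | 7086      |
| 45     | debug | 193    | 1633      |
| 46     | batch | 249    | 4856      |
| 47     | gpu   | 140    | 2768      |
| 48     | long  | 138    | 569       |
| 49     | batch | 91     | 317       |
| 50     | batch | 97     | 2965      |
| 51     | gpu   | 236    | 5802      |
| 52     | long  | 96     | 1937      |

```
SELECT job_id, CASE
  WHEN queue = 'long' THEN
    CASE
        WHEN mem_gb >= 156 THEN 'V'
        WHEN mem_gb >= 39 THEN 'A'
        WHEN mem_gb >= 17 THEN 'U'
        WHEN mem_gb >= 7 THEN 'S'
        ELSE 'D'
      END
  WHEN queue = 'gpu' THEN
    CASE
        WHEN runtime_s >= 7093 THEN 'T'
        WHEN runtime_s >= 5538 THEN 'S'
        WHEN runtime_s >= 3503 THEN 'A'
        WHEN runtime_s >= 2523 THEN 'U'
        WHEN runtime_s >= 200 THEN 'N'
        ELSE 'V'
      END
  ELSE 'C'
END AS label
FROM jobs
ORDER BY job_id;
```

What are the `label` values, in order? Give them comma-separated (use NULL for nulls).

N, C, C, C, C, C, C, U, A, C, C, S, A

job_id=40: queue='gpu' → inner[runtime_s >= 200] → N
job_id=41: queue='batch' → outer ELSE → C
job_id=42: queue='batch' → outer ELSE → C
job_id=43: queue='debug' → outer ELSE → C
job_id=44: queue='short' → outer ELSE → C
job_id=45: queue='debug' → outer ELSE → C
job_id=46: queue='batch' → outer ELSE → C
job_id=47: queue='gpu' → inner[runtime_s >= 2523] → U
job_id=48: queue='long' → inner[mem_gb >= 39] → A
job_id=49: queue='batch' → outer ELSE → C
job_id=50: queue='batch' → outer ELSE → C
job_id=51: queue='gpu' → inner[runtime_s >= 5538] → S
job_id=52: queue='long' → inner[mem_gb >= 39] → A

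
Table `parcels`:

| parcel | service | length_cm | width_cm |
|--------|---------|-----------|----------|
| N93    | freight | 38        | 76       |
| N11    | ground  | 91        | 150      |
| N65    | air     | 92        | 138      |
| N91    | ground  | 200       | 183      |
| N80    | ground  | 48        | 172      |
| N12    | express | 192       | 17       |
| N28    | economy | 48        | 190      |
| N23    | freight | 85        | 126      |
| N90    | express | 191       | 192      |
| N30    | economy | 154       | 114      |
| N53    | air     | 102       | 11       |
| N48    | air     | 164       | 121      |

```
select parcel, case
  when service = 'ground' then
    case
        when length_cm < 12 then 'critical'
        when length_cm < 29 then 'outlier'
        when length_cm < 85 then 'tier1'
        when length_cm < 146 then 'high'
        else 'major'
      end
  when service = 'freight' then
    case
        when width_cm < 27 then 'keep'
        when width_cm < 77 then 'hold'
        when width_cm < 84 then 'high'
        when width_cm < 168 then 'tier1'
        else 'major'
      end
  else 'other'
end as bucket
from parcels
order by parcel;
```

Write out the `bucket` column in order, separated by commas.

parcel=N11: service='ground' → inner[length_cm < 146] → high
parcel=N12: service='express' → outer ELSE → other
parcel=N23: service='freight' → inner[width_cm < 168] → tier1
parcel=N28: service='economy' → outer ELSE → other
parcel=N30: service='economy' → outer ELSE → other
parcel=N48: service='air' → outer ELSE → other
parcel=N53: service='air' → outer ELSE → other
parcel=N65: service='air' → outer ELSE → other
parcel=N80: service='ground' → inner[length_cm < 85] → tier1
parcel=N90: service='express' → outer ELSE → other
parcel=N91: service='ground' → inner[ELSE] → major
parcel=N93: service='freight' → inner[width_cm < 77] → hold

high, other, tier1, other, other, other, other, other, tier1, other, major, hold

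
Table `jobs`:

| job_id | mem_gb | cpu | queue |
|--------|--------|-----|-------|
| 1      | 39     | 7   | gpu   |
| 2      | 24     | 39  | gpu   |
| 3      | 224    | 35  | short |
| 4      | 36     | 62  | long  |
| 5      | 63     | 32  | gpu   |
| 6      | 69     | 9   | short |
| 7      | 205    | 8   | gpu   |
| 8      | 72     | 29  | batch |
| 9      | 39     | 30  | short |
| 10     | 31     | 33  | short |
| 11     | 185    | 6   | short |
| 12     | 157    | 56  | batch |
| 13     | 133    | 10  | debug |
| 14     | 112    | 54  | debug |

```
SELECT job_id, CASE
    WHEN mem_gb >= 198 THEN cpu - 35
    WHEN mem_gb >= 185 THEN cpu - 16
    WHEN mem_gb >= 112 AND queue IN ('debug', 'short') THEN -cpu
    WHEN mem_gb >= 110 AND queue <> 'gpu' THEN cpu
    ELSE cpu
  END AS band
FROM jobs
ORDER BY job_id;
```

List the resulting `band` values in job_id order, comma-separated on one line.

job_id=1: ELSE → 7
job_id=2: ELSE → 39
job_id=3: mem_gb >= 198 → 0
job_id=4: ELSE → 62
job_id=5: ELSE → 32
job_id=6: ELSE → 9
job_id=7: mem_gb >= 198 → -27
job_id=8: ELSE → 29
job_id=9: ELSE → 30
job_id=10: ELSE → 33
job_id=11: mem_gb >= 185 → -10
job_id=12: mem_gb >= 110 AND queue <> 'gpu' → 56
job_id=13: mem_gb >= 112 AND queue IN ('debug', 'short') → -10
job_id=14: mem_gb >= 112 AND queue IN ('debug', 'short') → -54

7, 39, 0, 62, 32, 9, -27, 29, 30, 33, -10, 56, -10, -54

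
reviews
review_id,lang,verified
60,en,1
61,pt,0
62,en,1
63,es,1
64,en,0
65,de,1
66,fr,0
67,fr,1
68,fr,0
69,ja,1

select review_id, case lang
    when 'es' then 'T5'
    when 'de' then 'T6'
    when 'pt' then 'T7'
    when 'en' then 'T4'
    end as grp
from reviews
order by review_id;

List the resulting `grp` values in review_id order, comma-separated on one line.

review_id=60: lang='en' → T4
review_id=61: lang='pt' → T7
review_id=62: lang='en' → T4
review_id=63: lang='es' → T5
review_id=64: lang='en' → T4
review_id=65: lang='de' → T6
review_id=66: (no match → NULL) → NULL
review_id=67: (no match → NULL) → NULL
review_id=68: (no match → NULL) → NULL
review_id=69: (no match → NULL) → NULL

T4, T7, T4, T5, T4, T6, NULL, NULL, NULL, NULL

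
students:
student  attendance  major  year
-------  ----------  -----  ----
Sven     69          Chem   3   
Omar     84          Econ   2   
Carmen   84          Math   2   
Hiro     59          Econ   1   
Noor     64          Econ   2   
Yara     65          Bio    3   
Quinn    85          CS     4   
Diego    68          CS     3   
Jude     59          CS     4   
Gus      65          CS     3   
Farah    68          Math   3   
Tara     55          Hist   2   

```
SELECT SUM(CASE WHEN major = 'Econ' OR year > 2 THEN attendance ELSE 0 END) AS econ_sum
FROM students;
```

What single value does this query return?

686

student=Sven: ✓ → 69
student=Omar: ✓ → 84
student=Carmen: ✗
student=Hiro: ✓ → 59
student=Noor: ✓ → 64
student=Yara: ✓ → 65
student=Quinn: ✓ → 85
student=Diego: ✓ → 68
student=Jude: ✓ → 59
student=Gus: ✓ → 65
student=Farah: ✓ → 68
student=Tara: ✗
econ_sum = 69 + 84 + 59 + 64 + 65 + 85 + 68 + 59 + 65 + 68 = 686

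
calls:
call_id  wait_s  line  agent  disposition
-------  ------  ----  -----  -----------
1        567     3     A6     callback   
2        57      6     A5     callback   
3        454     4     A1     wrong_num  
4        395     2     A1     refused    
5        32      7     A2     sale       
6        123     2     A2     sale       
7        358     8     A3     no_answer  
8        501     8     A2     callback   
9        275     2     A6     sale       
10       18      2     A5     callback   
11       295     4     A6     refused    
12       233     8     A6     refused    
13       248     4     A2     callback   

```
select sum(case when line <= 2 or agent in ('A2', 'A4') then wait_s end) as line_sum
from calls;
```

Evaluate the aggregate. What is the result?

1592

call_id=1: ✗
call_id=2: ✗
call_id=3: ✗
call_id=4: ✓ → 395
call_id=5: ✓ → 32
call_id=6: ✓ → 123
call_id=7: ✗
call_id=8: ✓ → 501
call_id=9: ✓ → 275
call_id=10: ✓ → 18
call_id=11: ✗
call_id=12: ✗
call_id=13: ✓ → 248
line_sum = 395 + 32 + 123 + 501 + 275 + 18 + 248 = 1592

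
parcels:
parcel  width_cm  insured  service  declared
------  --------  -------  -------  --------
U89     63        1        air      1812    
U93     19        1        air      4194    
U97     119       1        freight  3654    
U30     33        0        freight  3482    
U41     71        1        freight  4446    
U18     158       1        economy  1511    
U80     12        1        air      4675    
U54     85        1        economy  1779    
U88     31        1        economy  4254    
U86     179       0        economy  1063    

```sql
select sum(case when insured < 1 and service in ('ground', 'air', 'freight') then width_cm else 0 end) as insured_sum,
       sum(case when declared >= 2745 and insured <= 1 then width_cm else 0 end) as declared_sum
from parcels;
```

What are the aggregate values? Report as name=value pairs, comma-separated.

insured_sum=33, declared_sum=285

[insured_sum: insured < 1 and service in ('ground', 'air', 'freight')]
parcel=U89: ✗
parcel=U93: ✗
parcel=U97: ✗
parcel=U30: ✓ → 33
parcel=U41: ✗
parcel=U18: ✗
parcel=U80: ✗
parcel=U54: ✗
parcel=U88: ✗
parcel=U86: ✗
insured_sum = 33
—
[declared_sum: declared >= 2745 and insured <= 1]
parcel=U89: ✗
parcel=U93: ✓ → 19
parcel=U97: ✓ → 119
parcel=U30: ✓ → 33
parcel=U41: ✓ → 71
parcel=U18: ✗
parcel=U80: ✓ → 12
parcel=U54: ✗
parcel=U88: ✓ → 31
parcel=U86: ✗
declared_sum = 19 + 119 + 33 + 71 + 12 + 31 = 285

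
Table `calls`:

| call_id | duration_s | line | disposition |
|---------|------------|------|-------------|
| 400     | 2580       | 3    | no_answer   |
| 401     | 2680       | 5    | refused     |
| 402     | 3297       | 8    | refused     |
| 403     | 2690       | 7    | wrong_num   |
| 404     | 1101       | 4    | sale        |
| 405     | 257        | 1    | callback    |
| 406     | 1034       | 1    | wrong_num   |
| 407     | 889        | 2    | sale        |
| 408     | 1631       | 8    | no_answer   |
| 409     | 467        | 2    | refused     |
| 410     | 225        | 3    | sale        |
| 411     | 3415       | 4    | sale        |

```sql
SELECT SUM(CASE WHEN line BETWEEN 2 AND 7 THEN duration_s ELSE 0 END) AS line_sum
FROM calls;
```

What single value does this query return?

14047

call_id=400: ✓ → 2580
call_id=401: ✓ → 2680
call_id=402: ✗
call_id=403: ✓ → 2690
call_id=404: ✓ → 1101
call_id=405: ✗
call_id=406: ✗
call_id=407: ✓ → 889
call_id=408: ✗
call_id=409: ✓ → 467
call_id=410: ✓ → 225
call_id=411: ✓ → 3415
line_sum = 2580 + 2680 + 2690 + 1101 + 889 + 467 + 225 + 3415 = 14047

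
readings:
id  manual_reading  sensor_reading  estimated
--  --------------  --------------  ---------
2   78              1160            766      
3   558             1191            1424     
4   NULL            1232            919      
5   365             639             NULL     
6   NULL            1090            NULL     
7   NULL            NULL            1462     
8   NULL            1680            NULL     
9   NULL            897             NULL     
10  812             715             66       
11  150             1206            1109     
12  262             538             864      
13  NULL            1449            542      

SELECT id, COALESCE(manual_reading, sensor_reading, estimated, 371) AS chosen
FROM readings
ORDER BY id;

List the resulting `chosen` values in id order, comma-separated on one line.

78, 558, 1232, 365, 1090, 1462, 1680, 897, 812, 150, 262, 1449

id=2: manual_reading=78 → 78
id=3: manual_reading=558 → 558
id=4: manual_reading=NULL, sensor_reading=1232 → 1232
id=5: manual_reading=365 → 365
id=6: manual_reading=NULL, sensor_reading=1090 → 1090
id=7: manual_reading=NULL, sensor_reading=NULL, estimated=1462 → 1462
id=8: manual_reading=NULL, sensor_reading=1680 → 1680
id=9: manual_reading=NULL, sensor_reading=897 → 897
id=10: manual_reading=812 → 812
id=11: manual_reading=150 → 150
id=12: manual_reading=262 → 262
id=13: manual_reading=NULL, sensor_reading=1449 → 1449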